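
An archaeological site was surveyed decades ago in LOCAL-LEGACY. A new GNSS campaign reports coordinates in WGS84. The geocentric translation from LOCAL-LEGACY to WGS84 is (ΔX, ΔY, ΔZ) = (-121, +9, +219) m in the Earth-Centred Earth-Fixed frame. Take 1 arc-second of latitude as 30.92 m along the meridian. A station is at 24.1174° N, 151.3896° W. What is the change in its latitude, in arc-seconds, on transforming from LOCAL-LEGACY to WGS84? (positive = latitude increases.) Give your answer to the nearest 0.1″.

sin φ = 0.408608, cos φ = 0.912710, sin λ = -0.478851, cos λ = -0.877896.
North component: ΔN = −sin φ cos λ·ΔX − sin φ sin λ·ΔY + cos φ·ΔZ = −(0.408608)(-0.877896)(-121) − (0.408608)(-0.478851)(9) + (0.912710)(219) = 158.24 m.
1° of latitude spans 3600 × 30.92 = 111312 m, so Δφ = 158.24 / 111312 × 3600 = 5.118″.

Δφ = 5.1″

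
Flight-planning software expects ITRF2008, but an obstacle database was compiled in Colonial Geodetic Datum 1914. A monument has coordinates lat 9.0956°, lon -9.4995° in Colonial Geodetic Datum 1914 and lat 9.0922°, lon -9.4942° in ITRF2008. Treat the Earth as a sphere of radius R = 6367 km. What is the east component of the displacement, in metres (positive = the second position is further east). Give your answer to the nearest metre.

ΔE = 582 m

Δφ = 9.0922° − 9.0956° = -0.0034°; Δλ = -9.4942° − -9.4995° = +0.0053°.
1° along a meridian = πR/180 = 111125 m.
ΔN = Δφ × 111125 = -377.8 m; ΔE = Δλ × 111125 × cos(9.0956°) = +0.0053 × 111125 × 0.987426 = 581.6 m.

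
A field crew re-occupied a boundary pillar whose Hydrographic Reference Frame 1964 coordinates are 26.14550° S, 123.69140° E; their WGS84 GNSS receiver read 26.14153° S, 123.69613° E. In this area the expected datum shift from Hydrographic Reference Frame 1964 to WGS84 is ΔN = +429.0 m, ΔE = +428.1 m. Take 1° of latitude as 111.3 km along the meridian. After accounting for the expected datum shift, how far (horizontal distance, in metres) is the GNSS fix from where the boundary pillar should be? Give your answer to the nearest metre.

Observed coordinate differences: Δφ = +0.00397°, Δλ = +0.00473°.
Converting to metres (1° lat = 111300 m, cos φ = 0.897678): observed ΔN = 441.9 m, observed ΔE = 472.6 m.
Subtracting the expected shift leaves a residual of 441.9 − (429.0) = 12.9 m north and 472.6 − (428.1) = 44.5 m east.
Residual distance = √(12.9² + 44.5²) = 46.3 m.

46 m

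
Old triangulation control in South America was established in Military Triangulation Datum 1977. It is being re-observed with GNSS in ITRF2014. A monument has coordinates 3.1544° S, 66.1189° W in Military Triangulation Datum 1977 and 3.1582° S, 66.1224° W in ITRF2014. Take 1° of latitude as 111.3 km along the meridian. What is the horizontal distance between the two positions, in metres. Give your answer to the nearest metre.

575 m

Δφ = -3.1582° − -3.1544° = -0.0038°; Δλ = -66.1224° − -66.1189° = -0.0035°.
ΔN = Δφ × 111300 = -422.9 m; ΔE = Δλ × 111300 × cos(-3.1544°) = -0.0035 × 111300 × 0.998485 = -389.0 m.
Distance = √(ΔE² + ΔN²) = √((-389.0)² + (-422.9)²) = 574.6 m.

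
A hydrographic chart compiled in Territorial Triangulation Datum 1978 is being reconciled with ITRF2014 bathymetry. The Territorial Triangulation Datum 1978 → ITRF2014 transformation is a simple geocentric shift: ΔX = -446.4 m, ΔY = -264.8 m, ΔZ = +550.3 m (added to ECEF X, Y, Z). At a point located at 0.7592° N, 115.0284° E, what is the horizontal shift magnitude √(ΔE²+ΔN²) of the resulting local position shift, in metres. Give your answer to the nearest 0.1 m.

At φ = 0.7592°, λ = 115.0284°: sin φ = 0.013250, cos φ = 0.999912, sin λ = 0.906098, cos λ = -0.423067.
ΔE = −sin λ·ΔX + cos λ·ΔY = −(0.906098)·(-446.4) + (-0.423067)·(-264.8) = 516.51 m.
ΔN = −sin φ cos λ·ΔX − sin φ sin λ·ΔY + cos φ·ΔZ = −(0.013250)(-0.423067)(-446.4) − (0.013250)(0.906098)(-264.8) + (0.999912)(550.3) = 550.93 m.
Horizontal magnitude = √(ΔE² + ΔN²) = √(516.51² + 550.93²) = 755.19 m.

755.2 m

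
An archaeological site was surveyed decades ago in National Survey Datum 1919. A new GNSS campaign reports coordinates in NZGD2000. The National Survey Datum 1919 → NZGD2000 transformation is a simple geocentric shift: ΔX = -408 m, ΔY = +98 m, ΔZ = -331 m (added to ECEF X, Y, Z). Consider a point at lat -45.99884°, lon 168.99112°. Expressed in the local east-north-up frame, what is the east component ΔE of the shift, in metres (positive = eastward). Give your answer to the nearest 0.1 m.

ΔE = -18.3 m

The local east axis at (φ, λ) is (−sin λ, cos λ, 0), so ΔE = −sin(168.99112°)·(-408) + cos(168.99112°)·98 = -18.28 m.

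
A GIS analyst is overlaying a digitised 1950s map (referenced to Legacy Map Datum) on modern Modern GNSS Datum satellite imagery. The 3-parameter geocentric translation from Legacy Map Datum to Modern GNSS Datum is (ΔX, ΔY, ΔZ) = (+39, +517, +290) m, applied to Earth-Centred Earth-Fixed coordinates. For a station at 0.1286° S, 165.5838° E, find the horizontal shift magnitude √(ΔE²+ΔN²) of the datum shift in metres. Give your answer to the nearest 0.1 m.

587.2 m

At φ = -0.1286°, λ = 165.5838°: sin φ = -0.002244, cos φ = 0.999997, sin λ = 0.248964, cos λ = -0.968513.
ΔE = −sin λ·ΔX + cos λ·ΔY = −(0.248964)·(39) + (-0.968513)·(517) = -510.43 m.
ΔN = −sin φ cos λ·ΔX − sin φ sin λ·ΔY + cos φ·ΔZ = −(-0.002244)(-0.968513)(39) − (-0.002244)(0.248964)(517) + (0.999997)(290) = 290.20 m.
Horizontal magnitude = √(ΔE² + ΔN²) = √((-510.43)² + 290.20²) = 587.16 m.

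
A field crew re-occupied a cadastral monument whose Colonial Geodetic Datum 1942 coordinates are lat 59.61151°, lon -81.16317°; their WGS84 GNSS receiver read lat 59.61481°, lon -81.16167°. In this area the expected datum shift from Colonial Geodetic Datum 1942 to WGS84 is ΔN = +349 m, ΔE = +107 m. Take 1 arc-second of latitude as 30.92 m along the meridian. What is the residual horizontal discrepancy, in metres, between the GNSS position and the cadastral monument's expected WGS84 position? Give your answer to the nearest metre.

29 m

Observed coordinate differences: Δφ = +0.00330°, Δλ = +0.00150°.
Converting to metres (1° lat = 111312 m, cos φ = 0.505860): observed ΔN = 367.3 m, observed ΔE = 84.5 m.
Subtracting the expected shift leaves a residual of 367.3 − (349) = 18.3 m north and 84.5 − (107) = -22.5 m east.
Residual distance = √(18.3² + (-22.5)²) = 29.1 m.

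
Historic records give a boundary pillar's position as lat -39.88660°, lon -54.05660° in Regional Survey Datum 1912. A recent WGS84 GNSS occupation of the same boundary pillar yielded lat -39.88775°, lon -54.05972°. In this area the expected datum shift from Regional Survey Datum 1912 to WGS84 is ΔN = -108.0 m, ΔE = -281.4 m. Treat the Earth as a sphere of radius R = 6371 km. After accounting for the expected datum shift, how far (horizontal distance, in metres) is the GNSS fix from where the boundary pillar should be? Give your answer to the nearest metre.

25 m

Observed coordinate differences: Δφ = -0.00115°, Δλ = -0.00312°.
Converting to metres (1° lat = 111195 m, cos φ = 0.767315): observed ΔN = -127.9 m, observed ΔE = -266.2 m.
Subtracting the expected shift leaves a residual of -127.9 − (-108.0) = -19.9 m north and -266.2 − (-281.4) = 15.2 m east.
Residual distance = √((-19.9)² + 15.2²) = 25.0 m.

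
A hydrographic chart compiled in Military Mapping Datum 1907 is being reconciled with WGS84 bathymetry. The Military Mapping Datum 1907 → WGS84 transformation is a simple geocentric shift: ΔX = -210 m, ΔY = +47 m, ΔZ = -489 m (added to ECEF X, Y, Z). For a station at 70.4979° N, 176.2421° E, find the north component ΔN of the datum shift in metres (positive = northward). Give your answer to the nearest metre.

At φ = 70.4979°, λ = 176.2421°: sin φ = 0.942629, cos φ = 0.333841, sin λ = 0.065541, cos λ = -0.997850.
ΔN = −sin φ cos λ·ΔX − sin φ sin λ·ΔY + cos φ·ΔZ = −(0.942629)(-0.997850)(-210) − (0.942629)(0.065541)(47) + (0.333841)(-489) = -363.68 m.

ΔN = -364 m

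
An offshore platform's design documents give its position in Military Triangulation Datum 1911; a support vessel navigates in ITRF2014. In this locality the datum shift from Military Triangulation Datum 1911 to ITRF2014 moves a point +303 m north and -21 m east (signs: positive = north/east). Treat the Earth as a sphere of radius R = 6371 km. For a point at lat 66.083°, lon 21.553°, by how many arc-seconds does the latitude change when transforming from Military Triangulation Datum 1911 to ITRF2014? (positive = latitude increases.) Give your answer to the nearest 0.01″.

Δφ = 9.81″

On a sphere of radius R, 1 rad of latitude = R, so Δφ = ΔN / R = 303.0 / 6371000 = 4.7559e-05 rad = 9.810″.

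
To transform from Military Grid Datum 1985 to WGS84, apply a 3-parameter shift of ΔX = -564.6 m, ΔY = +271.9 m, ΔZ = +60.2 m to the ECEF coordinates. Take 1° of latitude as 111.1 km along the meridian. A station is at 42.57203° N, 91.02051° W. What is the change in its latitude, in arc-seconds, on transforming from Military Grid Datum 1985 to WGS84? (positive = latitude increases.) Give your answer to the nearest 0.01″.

sin φ = 0.676517, cos φ = 0.736427, sin λ = -0.999841, cos λ = -0.017810.
North component: ΔN = −sin φ cos λ·ΔX − sin φ sin λ·ΔY + cos φ·ΔZ = −(0.676517)(-0.017810)(-564.6) − (0.676517)(-0.999841)(271.9) + (0.736427)(60.2) = 221.45 m.
1° of latitude spans 111100 m, so Δφ = 221.45 / 111100 × 3600 = 7.176″.

Δφ = 7.18″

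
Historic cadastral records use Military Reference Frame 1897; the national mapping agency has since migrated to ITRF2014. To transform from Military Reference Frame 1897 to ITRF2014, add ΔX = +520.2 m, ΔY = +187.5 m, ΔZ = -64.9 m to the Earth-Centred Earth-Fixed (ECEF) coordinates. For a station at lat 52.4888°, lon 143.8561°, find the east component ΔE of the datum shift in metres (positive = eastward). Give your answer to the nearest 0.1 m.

At φ = 52.4888°, λ = 143.8561°: sin φ = 0.793234, cos φ = 0.608916, sin λ = 0.589815, cos λ = -0.807538.
ΔE = −sin λ·ΔX + cos λ·ΔY = −(0.589815)·(520.2) + (-0.807538)·(187.5) = -458.24 m.

ΔE = -458.2 m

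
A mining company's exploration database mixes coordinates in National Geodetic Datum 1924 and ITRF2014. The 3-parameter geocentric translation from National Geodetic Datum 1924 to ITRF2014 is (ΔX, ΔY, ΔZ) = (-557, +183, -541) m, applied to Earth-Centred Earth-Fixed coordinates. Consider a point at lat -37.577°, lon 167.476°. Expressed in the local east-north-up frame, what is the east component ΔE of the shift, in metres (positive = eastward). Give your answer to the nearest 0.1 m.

The local east axis at (φ, λ) is (−sin λ, cos λ, 0), so ΔE = −sin(167.476°)·(-557) + cos(167.476°)·183 = -57.86 m.

ΔE = -57.9 m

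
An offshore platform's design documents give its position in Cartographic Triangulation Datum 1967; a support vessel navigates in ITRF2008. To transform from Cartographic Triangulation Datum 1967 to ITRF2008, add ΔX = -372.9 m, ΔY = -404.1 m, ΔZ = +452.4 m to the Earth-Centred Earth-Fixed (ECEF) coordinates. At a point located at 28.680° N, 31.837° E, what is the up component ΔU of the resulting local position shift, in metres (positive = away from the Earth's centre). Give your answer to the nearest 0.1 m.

At φ = 28.680°, λ = 31.837°: sin φ = 0.479917, cos φ = 0.877314, sin λ = 0.527505, cos λ = 0.849552.
ΔU = cos φ cos λ·ΔX + cos φ sin λ·ΔY + sin φ·ΔZ = (0.877314)(0.849552)(-372.9) + (0.877314)(0.527505)(-404.1) + (0.479917)(452.4) = -247.83 m.

ΔU = -247.8 m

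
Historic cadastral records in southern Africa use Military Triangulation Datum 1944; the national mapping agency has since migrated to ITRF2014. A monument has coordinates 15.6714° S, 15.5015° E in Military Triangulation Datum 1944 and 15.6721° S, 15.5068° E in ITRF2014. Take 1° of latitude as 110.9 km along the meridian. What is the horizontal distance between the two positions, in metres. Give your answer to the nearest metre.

571 m

Δφ = -15.6721° − -15.6714° = -0.0007°; Δλ = 15.5068° − 15.5015° = +0.0053°.
ΔN = Δφ × 110900 = -77.6 m; ΔE = Δλ × 110900 × cos(-15.6714°) = +0.0053 × 110900 × 0.962827 = 565.9 m.
Distance = √(ΔE² + ΔN²) = √(565.9² + (-77.6)²) = 571.2 m.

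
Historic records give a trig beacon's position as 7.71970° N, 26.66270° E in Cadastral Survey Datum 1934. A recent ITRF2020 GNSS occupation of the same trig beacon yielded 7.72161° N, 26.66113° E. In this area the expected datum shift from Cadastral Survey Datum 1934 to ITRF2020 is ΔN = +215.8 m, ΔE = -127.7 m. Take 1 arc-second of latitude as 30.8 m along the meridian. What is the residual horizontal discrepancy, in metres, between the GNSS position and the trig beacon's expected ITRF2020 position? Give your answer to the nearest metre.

45 m

Observed coordinate differences: Δφ = +0.00191°, Δλ = -0.00157°.
Converting to metres (1° lat = 110880 m, cos φ = 0.990937): observed ΔN = 211.8 m, observed ΔE = -172.5 m.
Subtracting the expected shift leaves a residual of 211.8 − (215.8) = -4.0 m north and -172.5 − (-127.7) = -44.8 m east.
Residual distance = √((-4.0)² + (-44.8)²) = 45.0 m.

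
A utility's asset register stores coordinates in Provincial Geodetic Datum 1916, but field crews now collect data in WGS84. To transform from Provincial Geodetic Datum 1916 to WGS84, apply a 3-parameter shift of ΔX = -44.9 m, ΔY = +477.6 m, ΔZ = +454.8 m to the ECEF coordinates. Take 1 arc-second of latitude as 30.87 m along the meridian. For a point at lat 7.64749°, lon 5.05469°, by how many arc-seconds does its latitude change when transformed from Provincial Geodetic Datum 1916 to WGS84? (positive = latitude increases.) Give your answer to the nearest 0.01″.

sin φ = 0.133078, cos φ = 0.991106, sin λ = 0.088107, cos λ = 0.996111.
North component: ΔN = −sin φ cos λ·ΔX − sin φ sin λ·ΔY + cos φ·ΔZ = −(0.133078)(0.996111)(-44.9) − (0.133078)(0.088107)(477.6) + (0.991106)(454.8) = 451.11 m.
1° of latitude spans 3600 × 30.87 = 111132 m, so Δφ = 451.11 / 111132 × 3600 = 14.613″.

Δφ = 14.61″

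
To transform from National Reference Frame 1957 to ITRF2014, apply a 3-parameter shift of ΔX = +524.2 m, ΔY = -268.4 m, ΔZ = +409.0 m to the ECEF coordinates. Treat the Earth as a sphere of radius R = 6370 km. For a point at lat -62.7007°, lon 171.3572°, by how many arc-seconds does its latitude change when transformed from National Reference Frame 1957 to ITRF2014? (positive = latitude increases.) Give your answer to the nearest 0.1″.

Δφ = -10.0″

sin φ = -0.888623, cos φ = 0.458639, sin λ = 0.150274, cos λ = -0.988644.
North component: ΔN = −sin φ cos λ·ΔX − sin φ sin λ·ΔY + cos φ·ΔZ = −(-0.888623)(-0.988644)(524.2) − (-0.888623)(0.150274)(-268.4) + (0.458639)(409.0) = -308.78 m.
1° of latitude spans πR/180 = 111177 m, so Δφ = -308.78 / 111177 × 3600 = -9.999″.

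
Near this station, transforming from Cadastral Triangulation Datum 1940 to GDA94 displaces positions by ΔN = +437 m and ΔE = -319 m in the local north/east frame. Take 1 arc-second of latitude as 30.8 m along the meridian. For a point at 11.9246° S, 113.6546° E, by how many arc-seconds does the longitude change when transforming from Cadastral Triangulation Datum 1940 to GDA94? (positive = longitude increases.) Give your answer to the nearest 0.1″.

At latitude -11.9246°, cos φ = 0.978420.
1″ of longitude at this latitude = 30.80 × cos φ = 30.1353 m, so Δλ = -319.0 / 30.1353 = -10.586″.

Δλ = -10.6″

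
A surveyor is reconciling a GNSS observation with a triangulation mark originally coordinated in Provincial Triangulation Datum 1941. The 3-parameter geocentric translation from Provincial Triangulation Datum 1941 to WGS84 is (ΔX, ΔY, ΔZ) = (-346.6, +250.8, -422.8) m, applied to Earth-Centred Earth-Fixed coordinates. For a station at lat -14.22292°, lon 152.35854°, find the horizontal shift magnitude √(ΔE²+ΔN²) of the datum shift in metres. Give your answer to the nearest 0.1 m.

At φ = -14.22292°, λ = 152.35854°: sin φ = -0.245695, cos φ = 0.969347, sin λ = 0.463937, cos λ = -0.885868.
ΔE = −sin λ·ΔX + cos λ·ΔY = −(0.463937)·(-346.6) + (-0.885868)·(250.8) = -61.38 m.
ΔN = −sin φ cos λ·ΔX − sin φ sin λ·ΔY + cos φ·ΔZ = −(-0.245695)(-0.885868)(-346.6) − (-0.245695)(0.463937)(250.8) + (0.969347)(-422.8) = -305.81 m.
Horizontal magnitude = √(ΔE² + ΔN²) = √((-61.38)² + (-305.81)²) = 311.91 m.

311.9 m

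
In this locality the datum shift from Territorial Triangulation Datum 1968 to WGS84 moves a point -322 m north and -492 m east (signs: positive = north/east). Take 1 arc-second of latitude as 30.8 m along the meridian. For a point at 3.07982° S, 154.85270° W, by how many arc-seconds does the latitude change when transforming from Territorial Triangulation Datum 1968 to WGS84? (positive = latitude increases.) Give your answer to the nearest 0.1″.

Δφ = -10.5″

1″ of latitude = 30.80 m, so Δφ = -322.0 / 30.80 = -10.455″.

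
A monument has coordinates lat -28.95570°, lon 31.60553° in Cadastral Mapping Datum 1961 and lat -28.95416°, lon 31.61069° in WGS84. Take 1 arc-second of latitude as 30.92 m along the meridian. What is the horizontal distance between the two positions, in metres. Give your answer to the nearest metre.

Δφ = -28.95416° − -28.95570° = +0.00154°; Δλ = 31.61069° − 31.60553° = +0.00516°.
1° of latitude = 3600 × 30.92 = 111312 m.
ΔN = Δφ × 111312 = 171.4 m; ΔE = Δλ × 111312 × cos(-28.95570°) = +0.00516 × 111312 × 0.874994 = 502.6 m.
Distance = √(ΔE² + ΔN²) = √(502.6² + 171.4²) = 531.0 m.

531 m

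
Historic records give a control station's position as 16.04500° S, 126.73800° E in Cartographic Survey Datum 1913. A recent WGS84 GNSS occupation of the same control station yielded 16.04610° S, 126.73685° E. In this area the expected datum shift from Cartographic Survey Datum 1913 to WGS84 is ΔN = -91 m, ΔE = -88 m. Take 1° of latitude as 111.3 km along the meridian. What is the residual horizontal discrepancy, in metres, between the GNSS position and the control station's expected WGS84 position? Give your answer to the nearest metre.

Observed coordinate differences: Δφ = -0.00110°, Δλ = -0.00115°.
Converting to metres (1° lat = 111300 m, cos φ = 0.961045): observed ΔN = -122.4 m, observed ΔE = -123.0 m.
Subtracting the expected shift leaves a residual of -122.4 − (-91) = -31.4 m north and -123.0 − (-88) = -35.0 m east.
Residual distance = √((-31.4)² + (-35.0)²) = 47.0 m.

47 m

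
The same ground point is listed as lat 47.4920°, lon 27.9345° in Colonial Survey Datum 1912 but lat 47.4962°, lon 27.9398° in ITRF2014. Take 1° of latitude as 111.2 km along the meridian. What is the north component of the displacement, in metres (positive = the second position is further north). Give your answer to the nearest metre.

Δφ = 47.4962° − 47.4920° = +0.0042°; Δλ = 27.9398° − 27.9345° = +0.0053°.
ΔN = Δφ × 111200 = 467.0 m; ΔE = Δλ × 111200 × cos(47.4920°) = +0.0053 × 111200 × 0.675693 = 398.2 m.

ΔN = 467 m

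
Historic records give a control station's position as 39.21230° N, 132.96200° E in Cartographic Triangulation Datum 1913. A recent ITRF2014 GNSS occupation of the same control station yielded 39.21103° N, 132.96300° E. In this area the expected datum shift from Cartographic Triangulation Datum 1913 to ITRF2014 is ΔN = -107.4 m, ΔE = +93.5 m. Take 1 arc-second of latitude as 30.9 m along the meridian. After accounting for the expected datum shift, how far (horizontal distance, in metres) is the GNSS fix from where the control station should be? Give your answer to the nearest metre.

35 m

Observed coordinate differences: Δφ = -0.00127°, Δλ = +0.00100°.
Converting to metres (1° lat = 111240 m, cos φ = 0.774809): observed ΔN = -141.3 m, observed ΔE = 86.2 m.
Subtracting the expected shift leaves a residual of -141.3 − (-107.4) = -33.9 m north and 86.2 − (93.5) = -7.3 m east.
Residual distance = √((-33.9)² + (-7.3)²) = 34.7 m.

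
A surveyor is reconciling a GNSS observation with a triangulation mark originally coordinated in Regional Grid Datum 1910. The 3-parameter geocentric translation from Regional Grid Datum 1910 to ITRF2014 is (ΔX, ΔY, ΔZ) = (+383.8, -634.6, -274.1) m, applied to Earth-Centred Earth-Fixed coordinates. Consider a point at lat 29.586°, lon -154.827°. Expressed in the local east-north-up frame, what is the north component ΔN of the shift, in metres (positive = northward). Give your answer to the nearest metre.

ΔN = -200 m

At φ = 29.586°, λ = -154.827°: sin φ = 0.493729, cos φ = 0.869616, sin λ = -0.425353, cos λ = -0.905028.
ΔN = −sin φ cos λ·ΔX − sin φ sin λ·ΔY + cos φ·ΔZ = −(0.493729)(-0.905028)(383.8) − (0.493729)(-0.425353)(-634.6) + (0.869616)(-274.1) = -200.14 m.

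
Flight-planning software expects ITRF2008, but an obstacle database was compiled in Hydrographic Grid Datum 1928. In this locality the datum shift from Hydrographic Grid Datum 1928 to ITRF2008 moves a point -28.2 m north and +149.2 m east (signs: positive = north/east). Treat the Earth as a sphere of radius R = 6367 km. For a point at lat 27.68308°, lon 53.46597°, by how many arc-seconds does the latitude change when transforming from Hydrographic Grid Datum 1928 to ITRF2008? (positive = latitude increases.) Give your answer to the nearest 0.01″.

Δφ = -0.91″

On a sphere of radius R, 1 rad of latitude = R, so Δφ = ΔN / R = -28.2 / 6367000 = -4.4291e-06 rad = -0.914″.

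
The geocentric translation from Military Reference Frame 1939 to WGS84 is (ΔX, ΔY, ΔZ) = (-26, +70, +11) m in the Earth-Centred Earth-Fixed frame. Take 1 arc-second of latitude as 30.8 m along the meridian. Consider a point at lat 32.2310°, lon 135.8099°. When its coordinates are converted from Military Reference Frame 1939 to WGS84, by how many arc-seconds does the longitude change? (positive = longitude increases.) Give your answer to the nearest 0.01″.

sin φ = 0.533334, cos φ = 0.845905, sin λ = 0.697041, cos λ = -0.717031.
East component: ΔE = −sin λ·ΔX + cos λ·ΔY = −(0.697041)(-26) + (-0.717031)(70) = -32.07 m.
1° of latitude spans 3600 × 30.80 = 110880 m; at latitude φ, 1° of longitude spans that × cos φ = 93793.9 m, so Δλ = -32.07 / 93793.9 × 3600 = -1.231″.

Δλ = -1.23″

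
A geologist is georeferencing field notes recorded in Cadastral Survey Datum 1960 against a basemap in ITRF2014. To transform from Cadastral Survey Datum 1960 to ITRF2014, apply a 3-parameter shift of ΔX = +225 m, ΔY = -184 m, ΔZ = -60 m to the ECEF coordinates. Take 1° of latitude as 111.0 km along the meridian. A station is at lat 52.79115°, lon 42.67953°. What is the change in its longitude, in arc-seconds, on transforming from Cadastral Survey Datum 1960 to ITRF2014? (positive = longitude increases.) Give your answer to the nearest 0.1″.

Δλ = -15.4″

sin φ = 0.796437, cos φ = 0.604722, sin λ = 0.677897, cos λ = 0.735157.
East component: ΔE = −sin λ·ΔX + cos λ·ΔY = −(0.677897)(225) + (0.735157)(-184) = -287.80 m.
1° of latitude spans 111000 m; at latitude φ, 1° of longitude spans that × cos φ = 67124.2 m, so Δλ = -287.80 / 67124.2 × 3600 = -15.435″.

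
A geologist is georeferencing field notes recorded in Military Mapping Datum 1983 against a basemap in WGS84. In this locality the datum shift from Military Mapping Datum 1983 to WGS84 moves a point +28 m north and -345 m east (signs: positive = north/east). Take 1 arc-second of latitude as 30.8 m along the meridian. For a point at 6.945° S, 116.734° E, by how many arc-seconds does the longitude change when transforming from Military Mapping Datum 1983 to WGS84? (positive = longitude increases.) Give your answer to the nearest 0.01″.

Δλ = -11.28″

At latitude -6.945°, cos φ = 0.992663.
1″ of longitude at this latitude = 30.80 × cos φ = 30.5740 m, so Δλ = -345.0 / 30.5740 = -11.284″.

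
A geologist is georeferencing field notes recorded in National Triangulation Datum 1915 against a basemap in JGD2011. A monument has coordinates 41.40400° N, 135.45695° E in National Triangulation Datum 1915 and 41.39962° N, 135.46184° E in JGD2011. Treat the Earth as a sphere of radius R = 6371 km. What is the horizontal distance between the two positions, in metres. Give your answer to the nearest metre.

635 m

Δφ = 41.39962° − 41.40400° = -0.00438°; Δλ = 135.46184° − 135.45695° = +0.00489°.
1° along a meridian = πR/180 = 111195 m.
ΔN = Δφ × 111195 = -487.0 m; ΔE = Δλ × 111195 × cos(41.40400°) = +0.00489 × 111195 × 0.750065 = 407.8 m.
Distance = √(ΔE² + ΔN²) = √(407.8² + (-487.0)²) = 635.2 m.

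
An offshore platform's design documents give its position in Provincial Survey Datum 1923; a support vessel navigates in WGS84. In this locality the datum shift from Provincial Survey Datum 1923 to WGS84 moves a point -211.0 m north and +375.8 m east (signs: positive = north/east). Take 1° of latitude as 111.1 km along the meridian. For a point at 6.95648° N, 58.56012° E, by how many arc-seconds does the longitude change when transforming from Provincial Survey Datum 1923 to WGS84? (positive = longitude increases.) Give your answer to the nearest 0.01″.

Δλ = 12.27″

At latitude 6.95648°, cos φ = 0.992638.
1° of longitude at this latitude = 111.1 × cos φ = 110.28 km, so Δλ = 375.8 / 110282.1 = 0.0034076° = 12.267″.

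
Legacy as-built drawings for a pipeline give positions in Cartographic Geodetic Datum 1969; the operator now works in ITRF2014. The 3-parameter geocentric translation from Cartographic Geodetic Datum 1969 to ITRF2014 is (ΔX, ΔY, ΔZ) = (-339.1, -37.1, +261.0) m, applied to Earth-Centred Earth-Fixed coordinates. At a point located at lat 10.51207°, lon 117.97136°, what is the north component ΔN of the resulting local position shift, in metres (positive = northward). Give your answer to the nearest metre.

The local north axis is (−sin φ cos λ, −sin φ sin λ, cos φ), giving ΔN = -29.017 + 5.978 + 256.620 = 233.58 m.

ΔN = 234 m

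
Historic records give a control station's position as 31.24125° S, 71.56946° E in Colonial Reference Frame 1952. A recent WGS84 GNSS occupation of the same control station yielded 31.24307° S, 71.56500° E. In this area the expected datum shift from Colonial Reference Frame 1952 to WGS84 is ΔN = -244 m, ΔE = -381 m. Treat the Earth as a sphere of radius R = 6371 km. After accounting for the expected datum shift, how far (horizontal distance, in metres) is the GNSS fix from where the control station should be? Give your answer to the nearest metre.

Observed coordinate differences: Δφ = -0.00182°, Δλ = -0.00446°.
Converting to metres (1° lat = 111195 m, cos φ = 0.854991): observed ΔN = -202.4 m, observed ΔE = -424.0 m.
Subtracting the expected shift leaves a residual of -202.4 − (-244) = 41.6 m north and -424.0 − (-381) = -43.0 m east.
Residual distance = √(41.6² + (-43.0)²) = 59.9 m.

60 m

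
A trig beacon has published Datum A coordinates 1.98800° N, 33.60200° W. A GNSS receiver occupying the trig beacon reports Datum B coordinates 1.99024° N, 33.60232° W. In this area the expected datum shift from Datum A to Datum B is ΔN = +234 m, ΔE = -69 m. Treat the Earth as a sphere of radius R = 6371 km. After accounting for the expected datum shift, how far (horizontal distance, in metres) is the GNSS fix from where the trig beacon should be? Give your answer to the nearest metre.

37 m

Observed coordinate differences: Δφ = +0.00224°, Δλ = -0.00032°.
Converting to metres (1° lat = 111195 m, cos φ = 0.999398): observed ΔN = 249.1 m, observed ΔE = -35.6 m.
Subtracting the expected shift leaves a residual of 249.1 − (234) = 15.1 m north and -35.6 − (-69) = 33.4 m east.
Residual distance = √(15.1² + 33.4²) = 36.7 m.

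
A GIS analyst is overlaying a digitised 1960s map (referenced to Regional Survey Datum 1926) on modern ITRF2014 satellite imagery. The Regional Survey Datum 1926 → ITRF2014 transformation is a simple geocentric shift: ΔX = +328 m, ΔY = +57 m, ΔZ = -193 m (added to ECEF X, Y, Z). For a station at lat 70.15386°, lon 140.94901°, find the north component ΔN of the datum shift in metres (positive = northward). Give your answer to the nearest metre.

ΔN = 140 m

The local north axis is (−sin φ cos λ, −sin φ sin λ, cos φ), giving ΔN = 239.592 − 33.778 − 65.523 = 140.29 m.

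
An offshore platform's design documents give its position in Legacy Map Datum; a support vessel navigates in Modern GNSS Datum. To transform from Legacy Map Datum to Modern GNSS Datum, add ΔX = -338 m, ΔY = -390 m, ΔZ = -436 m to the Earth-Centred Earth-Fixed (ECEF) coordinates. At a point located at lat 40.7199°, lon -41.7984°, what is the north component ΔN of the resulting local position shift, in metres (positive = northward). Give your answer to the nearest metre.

ΔN = -336 m

The local north axis is (−sin φ cos λ, −sin φ sin λ, cos φ), giving ΔN = 164.380 − 169.575 − 330.448 = -335.64 m.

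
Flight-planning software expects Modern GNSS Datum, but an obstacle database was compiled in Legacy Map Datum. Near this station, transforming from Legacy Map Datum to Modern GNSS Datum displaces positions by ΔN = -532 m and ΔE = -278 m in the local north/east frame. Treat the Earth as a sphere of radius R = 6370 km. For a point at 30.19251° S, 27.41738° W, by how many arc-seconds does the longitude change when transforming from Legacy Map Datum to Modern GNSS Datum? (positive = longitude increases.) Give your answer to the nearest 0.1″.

Δλ = -10.4″

At latitude -30.19251°, cos φ = 0.864341.
One radian of longitude at latitude φ spans R cos φ, so Δλ = ΔE / (R cos φ) = -278.0 / (6370000 × 0.864341) = -5.0492e-05 rad = -10.415″.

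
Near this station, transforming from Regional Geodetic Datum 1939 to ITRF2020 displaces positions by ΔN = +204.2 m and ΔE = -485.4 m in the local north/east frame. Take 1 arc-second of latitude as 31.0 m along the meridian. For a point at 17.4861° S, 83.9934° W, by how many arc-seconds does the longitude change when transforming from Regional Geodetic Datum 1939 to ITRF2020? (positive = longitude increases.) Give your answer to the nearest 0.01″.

At latitude -17.4861°, cos φ = 0.953790.
1″ of longitude at this latitude = 31.00 × cos φ = 29.5675 m, so Δλ = -485.4 / 29.5675 = -16.417″.

Δλ = -16.42″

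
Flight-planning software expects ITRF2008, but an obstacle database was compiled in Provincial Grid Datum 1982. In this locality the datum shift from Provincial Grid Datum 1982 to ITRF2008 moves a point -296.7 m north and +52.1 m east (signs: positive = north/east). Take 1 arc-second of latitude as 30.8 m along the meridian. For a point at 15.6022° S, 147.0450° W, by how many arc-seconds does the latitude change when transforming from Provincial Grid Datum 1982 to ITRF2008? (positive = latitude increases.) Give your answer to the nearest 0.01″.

1″ of latitude = 30.80 m, so Δφ = -296.7 / 30.80 = -9.633″.

Δφ = -9.63″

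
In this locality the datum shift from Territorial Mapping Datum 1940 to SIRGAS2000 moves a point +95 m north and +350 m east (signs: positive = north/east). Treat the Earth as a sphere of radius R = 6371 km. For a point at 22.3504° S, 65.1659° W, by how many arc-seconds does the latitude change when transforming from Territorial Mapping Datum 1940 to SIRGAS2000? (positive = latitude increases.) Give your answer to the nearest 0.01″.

Δφ = 3.08″

On a sphere of radius R, 1 rad of latitude = R, so Δφ = ΔN / R = 95.0 / 6371000 = 1.4911e-05 rad = 3.076″.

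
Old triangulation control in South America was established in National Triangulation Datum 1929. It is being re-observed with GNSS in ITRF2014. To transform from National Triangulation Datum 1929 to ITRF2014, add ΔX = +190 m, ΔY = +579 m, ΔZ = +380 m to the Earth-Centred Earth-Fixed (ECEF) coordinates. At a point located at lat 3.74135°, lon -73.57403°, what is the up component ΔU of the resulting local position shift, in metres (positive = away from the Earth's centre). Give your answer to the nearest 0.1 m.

ΔU = -475.8 m

The local up (radial) axis is (cos φ cos λ, cos φ sin λ, sin φ), giving ΔU = 53.613 − 554.185 + 24.796 = -475.78 m.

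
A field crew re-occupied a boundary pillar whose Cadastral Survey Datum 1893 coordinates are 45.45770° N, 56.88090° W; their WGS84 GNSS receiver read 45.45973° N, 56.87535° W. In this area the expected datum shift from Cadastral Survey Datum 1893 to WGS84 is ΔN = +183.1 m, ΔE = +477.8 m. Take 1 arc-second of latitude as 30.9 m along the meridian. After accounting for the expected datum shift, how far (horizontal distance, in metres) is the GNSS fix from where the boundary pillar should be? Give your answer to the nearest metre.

Observed coordinate differences: Δφ = +0.00203°, Δλ = +0.00555°.
Converting to metres (1° lat = 111240 m, cos φ = 0.701436): observed ΔN = 225.8 m, observed ΔE = 433.1 m.
Subtracting the expected shift leaves a residual of 225.8 − (183.1) = 42.7 m north and 433.1 − (477.8) = -44.7 m east.
Residual distance = √(42.7² + (-44.7)²) = 61.9 m.

62 m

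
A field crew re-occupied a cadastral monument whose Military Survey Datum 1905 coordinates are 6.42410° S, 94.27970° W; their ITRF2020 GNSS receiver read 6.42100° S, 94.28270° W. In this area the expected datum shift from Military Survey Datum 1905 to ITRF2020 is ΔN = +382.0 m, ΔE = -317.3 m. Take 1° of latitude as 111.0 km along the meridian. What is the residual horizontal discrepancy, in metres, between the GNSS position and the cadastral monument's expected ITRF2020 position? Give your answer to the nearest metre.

40 m

Observed coordinate differences: Δφ = +0.00310°, Δλ = -0.00300°.
Converting to metres (1° lat = 111000 m, cos φ = 0.993721): observed ΔN = 344.1 m, observed ΔE = -330.9 m.
Subtracting the expected shift leaves a residual of 344.1 − (382.0) = -37.9 m north and -330.9 − (-317.3) = -13.6 m east.
Residual distance = √((-37.9)² + (-13.6)²) = 40.3 m.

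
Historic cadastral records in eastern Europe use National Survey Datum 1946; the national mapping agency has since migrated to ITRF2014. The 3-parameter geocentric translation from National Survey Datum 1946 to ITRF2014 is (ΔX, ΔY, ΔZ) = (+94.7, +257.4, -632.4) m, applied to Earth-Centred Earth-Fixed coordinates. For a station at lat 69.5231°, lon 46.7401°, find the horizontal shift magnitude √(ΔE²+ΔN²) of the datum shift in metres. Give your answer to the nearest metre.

The local east axis at (φ, λ) is (−sin λ, cos λ, 0), so ΔE = −sin(46.7401°)·94.7 + cos(46.7401°)·257.4 = 107.43 m.
The local north axis is (−sin φ cos λ, −sin φ sin λ, cos φ), giving ΔN = -60.798 − 175.608 − 221.232 = -457.64 m.
Horizontal magnitude = √(ΔE² + ΔN²) = √(107.43² + (-457.64)²) = 470.08 m.

470 m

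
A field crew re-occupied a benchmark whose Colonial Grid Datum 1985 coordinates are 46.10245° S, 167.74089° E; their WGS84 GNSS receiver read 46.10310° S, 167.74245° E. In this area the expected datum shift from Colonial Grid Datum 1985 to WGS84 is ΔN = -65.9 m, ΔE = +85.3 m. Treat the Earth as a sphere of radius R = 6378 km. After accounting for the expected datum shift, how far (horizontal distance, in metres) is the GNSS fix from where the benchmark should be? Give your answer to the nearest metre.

36 m

Observed coordinate differences: Δφ = -0.00065°, Δλ = +0.00156°.
Converting to metres (1° lat = 111317 m, cos φ = 0.693371): observed ΔN = -72.4 m, observed ΔE = 120.4 m.
Subtracting the expected shift leaves a residual of -72.4 − (-65.9) = -6.5 m north and 120.4 − (85.3) = 35.1 m east.
Residual distance = √((-6.5)² + 35.1²) = 35.7 m.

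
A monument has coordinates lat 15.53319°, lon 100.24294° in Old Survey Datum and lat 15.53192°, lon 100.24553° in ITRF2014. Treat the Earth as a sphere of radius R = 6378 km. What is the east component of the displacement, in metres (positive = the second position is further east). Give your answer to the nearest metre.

Δφ = 15.53192° − 15.53319° = -0.00127°; Δλ = 100.24553° − 100.24294° = +0.00259°.
1° along a meridian = πR/180 = 111317 m.
ΔN = Δφ × 111317 = -141.4 m; ΔE = Δλ × 111317 × cos(15.53319°) = +0.00259 × 111317 × 0.963475 = 277.8 m.

ΔE = 278 m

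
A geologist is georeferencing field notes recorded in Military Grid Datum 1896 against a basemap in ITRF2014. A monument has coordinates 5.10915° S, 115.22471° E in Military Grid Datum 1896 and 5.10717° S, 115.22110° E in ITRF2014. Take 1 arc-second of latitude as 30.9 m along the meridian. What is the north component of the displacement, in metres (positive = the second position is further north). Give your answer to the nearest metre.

Δφ = -5.10717° − -5.10915° = +0.00198°; Δλ = 115.22110° − 115.22471° = -0.00361°.
1° of latitude = 3600 × 30.90 = 111240 m.
ΔN = Δφ × 111240 = 220.3 m; ΔE = Δλ × 111240 × cos(-5.10915°) = -0.00361 × 111240 × 0.996027 = -400.0 m.

ΔN = 220 m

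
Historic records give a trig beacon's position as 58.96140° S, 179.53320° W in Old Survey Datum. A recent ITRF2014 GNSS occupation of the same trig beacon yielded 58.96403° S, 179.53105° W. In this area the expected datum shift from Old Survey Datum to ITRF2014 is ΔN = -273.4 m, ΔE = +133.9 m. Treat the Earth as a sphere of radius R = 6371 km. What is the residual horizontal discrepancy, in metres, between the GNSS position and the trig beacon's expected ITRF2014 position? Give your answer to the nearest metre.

Observed coordinate differences: Δφ = -0.00263°, Δλ = +0.00215°.
Converting to metres (1° lat = 111195 m, cos φ = 0.515615): observed ΔN = -292.4 m, observed ΔE = 123.3 m.
Subtracting the expected shift leaves a residual of -292.4 − (-273.4) = -19.0 m north and 123.3 − (133.9) = -10.6 m east.
Residual distance = √((-19.0)² + (-10.6)²) = 21.8 m.

22 m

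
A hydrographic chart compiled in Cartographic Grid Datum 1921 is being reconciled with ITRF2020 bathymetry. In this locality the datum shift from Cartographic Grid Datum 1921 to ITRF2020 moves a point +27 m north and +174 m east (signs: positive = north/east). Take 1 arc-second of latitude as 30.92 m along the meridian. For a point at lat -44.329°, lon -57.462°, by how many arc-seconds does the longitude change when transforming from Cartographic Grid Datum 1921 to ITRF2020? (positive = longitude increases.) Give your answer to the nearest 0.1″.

At latitude -44.329°, cos φ = 0.715339.
1″ of longitude at this latitude = 30.92 × cos φ = 22.1183 m, so Δλ = 174.0 / 22.1183 = 7.867″.

Δλ = 7.9″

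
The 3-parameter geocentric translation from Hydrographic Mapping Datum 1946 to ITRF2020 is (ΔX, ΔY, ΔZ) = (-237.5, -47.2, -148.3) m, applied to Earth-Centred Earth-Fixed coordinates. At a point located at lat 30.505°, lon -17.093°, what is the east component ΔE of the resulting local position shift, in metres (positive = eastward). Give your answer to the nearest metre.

ΔE = -115 m

At φ = 30.505°, λ = -17.093°: sin φ = 0.507614, cos φ = 0.861585, sin λ = -0.293924, cos λ = 0.955829.
ΔE = −sin λ·ΔX + cos λ·ΔY = −(-0.293924)·(-237.5) + (0.955829)·(-47.2) = -114.92 m.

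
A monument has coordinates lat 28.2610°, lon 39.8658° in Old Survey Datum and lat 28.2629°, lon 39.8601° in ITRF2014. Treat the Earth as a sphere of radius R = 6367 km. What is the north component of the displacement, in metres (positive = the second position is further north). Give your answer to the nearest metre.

ΔN = 211 m

Δφ = 28.2629° − 28.2610° = +0.0019°; Δλ = 39.8601° − 39.8658° = -0.0057°.
1° along a meridian = πR/180 = 111125 m.
ΔN = Δφ × 111125 = 211.1 m; ΔE = Δλ × 111125 × cos(28.2610°) = -0.0057 × 111125 × 0.880800 = -557.9 m.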